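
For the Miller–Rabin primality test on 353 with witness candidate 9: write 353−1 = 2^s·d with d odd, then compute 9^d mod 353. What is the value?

353 − 1 = 352 = 2^5 · 11, so d = 11.
9^1 ≡ 9 (mod 353)
9^2 ≡ 9^2 = 81 ≡ 81 (mod 353)
9^4 ≡ 81^2 = 6561 ≡ 207 (mod 353)
9^8 ≡ 207^2 = 42849 ≡ 136 (mod 353)
11 = 8 + 2 + 1 in binary powers of 2.
So 9^11 ≡ 136 · 81 · 9 ≡ 304 (mod 353).
Squaring chain: 304 → 283 → 311 → 352 → 1; reaches −1, so base 9 does not prove 353 composite.

304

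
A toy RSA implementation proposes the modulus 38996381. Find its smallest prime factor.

38996381 is odd.
Digit sum 47, not divisible by 3.
Ends in 1: not divisible by 5.
7: 38996381 = 7·5570911 + 4
11: 38996381 = 11·3545125 + 6
13: 38996381 = 13·2999721 + 8
17: 38996381 = 17·2293904 + 13
19: 38996381 = 19·2052441 + 2
23: 38996381 = 23·1695494 + 19
29: 38996381 = 29·1344702 + 23
31: 38996381 = 31·1257947 + 24
37: 38996381 = 37·1053956 + 9
41: 38996381 = 41·951131 + 10
43: 38996381 = 43·906892 + 25
47: 38996381 = 47·829710 + 11
53: 38996381 = 53·735780 + 41
59: 38996381 = 59·660955 + 36
61: 38996381 = 61·639284 + 57
67: 38996381 = 67·582035 + 36
71: 38996381 = 71·549244 + 57
73: 38996381 = 73·534197

73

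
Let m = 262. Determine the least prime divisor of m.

262 is even: 2 divides it.

2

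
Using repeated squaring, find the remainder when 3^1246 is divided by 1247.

3^1 ≡ 3 (mod 1247)
3^2 ≡ 3^2 = 9 ≡ 9 (mod 1247)
3^4 ≡ 9^2 = 81 ≡ 81 (mod 1247)
3^8 ≡ 81^2 = 6561 ≡ 326 (mod 1247)
3^16 ≡ 326^2 = 106276 ≡ 281 (mod 1247)
3^32 ≡ 281^2 = 78961 ≡ 400 (mod 1247)
3^64 ≡ 400^2 = 160000 ≡ 384 (mod 1247)
3^128 ≡ 384^2 = 147456 ≡ 310 (mod 1247)
3^256 ≡ 310^2 = 96100 ≡ 81 (mod 1247)
3^512 ≡ 81^2 = 6561 ≡ 326 (mod 1247)
3^1024 ≡ 326^2 = 106276 ≡ 281 (mod 1247)
1246 = 1024 + 128 + 64 + 16 + 8 + 4 + 2 in binary powers of 2.
So 3^1246 ≡ 281 · 310 · 384 · 281 · 326 · 81 · 9 ≡ 608 (mod 1247).
Since 608 ≠ 1, base 3 is a Fermat witness: 1247 is composite.

608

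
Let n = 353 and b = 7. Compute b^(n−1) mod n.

1

7^1 ≡ 7 (mod 353)
7^2 ≡ 7^2 = 49 ≡ 49 (mod 353)
7^4 ≡ 49^2 = 2401 ≡ 283 (mod 353)
7^8 ≡ 283^2 = 80089 ≡ 311 (mod 353)
7^16 ≡ 311^2 = 96721 ≡ 352 (mod 353)
7^32 ≡ 352^2 = 123904 ≡ 1 (mod 353)
7^64 ≡ 1^2 = 1 ≡ 1 (mod 353)
7^128 ≡ 1^2 = 1 ≡ 1 (mod 353)
7^256 ≡ 1^2 = 1 ≡ 1 (mod 353)
352 = 256 + 64 + 32 in binary powers of 2.
So 7^352 ≡ 1 · 1 · 1 ≡ 1 (mod 353).
Since the result is 1, base 7 gives no evidence that 353 is composite.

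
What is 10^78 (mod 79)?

10^1 ≡ 10 (mod 79)
10^2 ≡ 10^2 = 100 ≡ 21 (mod 79)
10^4 ≡ 21^2 = 441 ≡ 46 (mod 79)
10^8 ≡ 46^2 = 2116 ≡ 62 (mod 79)
10^16 ≡ 62^2 = 3844 ≡ 52 (mod 79)
10^32 ≡ 52^2 = 2704 ≡ 18 (mod 79)
10^64 ≡ 18^2 = 324 ≡ 8 (mod 79)
78 = 64 + 8 + 4 + 2 in binary powers of 2.
So 10^78 ≡ 8 · 62 · 46 · 21 ≡ 1 (mod 79).
Since the result is 1, base 10 gives no evidence that 79 is composite.

1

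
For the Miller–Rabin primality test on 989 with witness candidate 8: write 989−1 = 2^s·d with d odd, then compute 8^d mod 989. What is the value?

108

989 − 1 = 988 = 2^2 · 247, so d = 247.
8^1 ≡ 8 (mod 989)
8^2 ≡ 8^2 = 64 ≡ 64 (mod 989)
8^4 ≡ 64^2 = 4096 ≡ 140 (mod 989)
8^8 ≡ 140^2 = 19600 ≡ 809 (mod 989)
8^16 ≡ 809^2 = 654481 ≡ 752 (mod 989)
8^32 ≡ 752^2 = 565504 ≡ 785 (mod 989)
8^64 ≡ 785^2 = 616225 ≡ 78 (mod 989)
8^128 ≡ 78^2 = 6084 ≡ 150 (mod 989)
247 = 128 + 64 + 32 + 16 + 4 + 2 + 1 in binary powers of 2.
So 8^247 ≡ 150 · 78 · 785 · 752 · 140 · 64 · 8 ≡ 108 (mod 989).
Squaring chain: 108 → 785; never reaches −1, so base 8 is a Miller–Rabin witness that 989 is composite.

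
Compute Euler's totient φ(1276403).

1240200

Factor: 1276403 = 79 · 107 · 151.
φ(1276403) = (79−1) · (107−1) · (151−1) = 78 · 106 · 150 = 1240200.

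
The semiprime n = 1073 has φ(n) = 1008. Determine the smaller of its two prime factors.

φ(n) = (p−1)(q−1) = n − (p+q) + 1, so p + q = 1073 − 1008 + 1 = 66.
p and q are the roots of t² − 66t + 1073 = 0.
Discriminant: 66² − 4·1073 = 4356 − 4292 = 64; √64 = 8.
q = (66 − 8)/2 = 29, p = (66 + 8)/2 = 37.
Check: 29 · 37 = 1073.

29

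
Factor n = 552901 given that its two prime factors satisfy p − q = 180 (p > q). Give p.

Since p = q + 180, we have 552901 = q(q + 180), so q² + 180q − 552901 = 0.
Discriminant: 180² + 4·552901 = 32400 + 2211604 = 2244004; √2244004 = 1498.
q = (−180 + 1498)/2 = 659, and p = q + 180 = 839.
Check: 659 · 839 = 552901.

839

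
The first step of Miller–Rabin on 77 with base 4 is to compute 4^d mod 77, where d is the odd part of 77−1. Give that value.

77 − 1 = 76 = 2^2 · 19, so d = 19.
4^1 ≡ 4 (mod 77)
4^2 ≡ 4^2 = 16 ≡ 16 (mod 77)
4^4 ≡ 16^2 = 256 ≡ 25 (mod 77)
4^8 ≡ 25^2 = 625 ≡ 9 (mod 77)
4^16 ≡ 9^2 = 81 ≡ 4 (mod 77)
19 = 16 + 2 + 1 in binary powers of 2.
So 4^19 ≡ 4 · 16 · 4 ≡ 25 (mod 77).
Squaring chain: 25 → 9; never reaches −1, so base 4 is a Miller–Rabin witness that 77 is composite.

25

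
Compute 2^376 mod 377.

2^1 ≡ 2 (mod 377)
2^2 ≡ 2^2 = 4 ≡ 4 (mod 377)
2^4 ≡ 4^2 = 16 ≡ 16 (mod 377)
2^8 ≡ 16^2 = 256 ≡ 256 (mod 377)
2^16 ≡ 256^2 = 65536 ≡ 315 (mod 377)
2^32 ≡ 315^2 = 99225 ≡ 74 (mod 377)
2^64 ≡ 74^2 = 5476 ≡ 198 (mod 377)
2^128 ≡ 198^2 = 39204 ≡ 373 (mod 377)
2^256 ≡ 373^2 = 139129 ≡ 16 (mod 377)
376 = 256 + 64 + 32 + 16 + 8 in binary powers of 2.
So 2^376 ≡ 16 · 198 · 74 · 315 · 256 ≡ 94 (mod 377).
Since 94 ≠ 1, base 2 is a Fermat witness: 377 is composite.

94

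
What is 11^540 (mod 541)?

1

11^1 ≡ 11 (mod 541)
11^2 ≡ 11^2 = 121 ≡ 121 (mod 541)
11^4 ≡ 121^2 = 14641 ≡ 34 (mod 541)
11^8 ≡ 34^2 = 1156 ≡ 74 (mod 541)
11^16 ≡ 74^2 = 5476 ≡ 66 (mod 541)
11^32 ≡ 66^2 = 4356 ≡ 28 (mod 541)
11^64 ≡ 28^2 = 784 ≡ 243 (mod 541)
11^128 ≡ 243^2 = 59049 ≡ 80 (mod 541)
11^256 ≡ 80^2 = 6400 ≡ 449 (mod 541)
11^512 ≡ 449^2 = 201601 ≡ 349 (mod 541)
540 = 512 + 16 + 8 + 4 in binary powers of 2.
So 11^540 ≡ 349 · 66 · 74 · 34 ≡ 1 (mod 541).
Since the result is 1, base 11 gives no evidence that 541 is composite.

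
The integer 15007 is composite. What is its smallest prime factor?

43

15007 is odd.
Digit sum 13, not divisible by 3.
Ends in 7: not divisible by 5.
7: 15007 = 7·2143 + 6
11: 15007 = 11·1364 + 3
13: 15007 = 13·1154 + 5
17: 15007 = 17·882 + 13
19: 15007 = 19·789 + 16
23: 15007 = 23·652 + 11
29: 15007 = 29·517 + 14
31: 15007 = 31·484 + 3
37: 15007 = 37·405 + 22
41: 15007 = 41·366 + 1
43: 15007 = 43·349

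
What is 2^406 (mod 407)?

284

2^1 ≡ 2 (mod 407)
2^2 ≡ 2^2 = 4 ≡ 4 (mod 407)
2^4 ≡ 4^2 = 16 ≡ 16 (mod 407)
2^8 ≡ 16^2 = 256 ≡ 256 (mod 407)
2^16 ≡ 256^2 = 65536 ≡ 9 (mod 407)
2^32 ≡ 9^2 = 81 ≡ 81 (mod 407)
2^64 ≡ 81^2 = 6561 ≡ 49 (mod 407)
2^128 ≡ 49^2 = 2401 ≡ 366 (mod 407)
2^256 ≡ 366^2 = 133956 ≡ 53 (mod 407)
406 = 256 + 128 + 16 + 4 + 2 in binary powers of 2.
So 2^406 ≡ 53 · 366 · 9 · 16 · 4 ≡ 284 (mod 407).
Since 284 ≠ 1, base 2 is a Fermat witness: 407 is composite.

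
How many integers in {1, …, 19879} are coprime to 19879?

19584

Factor: 19879 = 103 · 193.
φ(19879) = (103−1) · (193−1) = 102 · 192 = 19584.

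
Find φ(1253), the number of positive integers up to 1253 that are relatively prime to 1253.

1068

Factor: 1253 = 7 · 179.
φ(1253) = (7−1) · (179−1) = 6 · 178 = 1068.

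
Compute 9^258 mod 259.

232

9^1 ≡ 9 (mod 259)
9^2 ≡ 9^2 = 81 ≡ 81 (mod 259)
9^4 ≡ 81^2 = 6561 ≡ 86 (mod 259)
9^8 ≡ 86^2 = 7396 ≡ 144 (mod 259)
9^16 ≡ 144^2 = 20736 ≡ 16 (mod 259)
9^32 ≡ 16^2 = 256 ≡ 256 (mod 259)
9^64 ≡ 256^2 = 65536 ≡ 9 (mod 259)
9^128 ≡ 9^2 = 81 ≡ 81 (mod 259)
9^256 ≡ 81^2 = 6561 ≡ 86 (mod 259)
258 = 256 + 2 in binary powers of 2.
So 9^258 ≡ 86 · 81 ≡ 232 (mod 259).
Since 232 ≠ 1, base 9 is a Fermat witness: 259 is composite.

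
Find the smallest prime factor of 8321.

53

8321 is odd.
Digit sum 14, not divisible by 3.
Ends in 1: not divisible by 5.
7: 8321 = 7·1188 + 5
11: 8321 = 11·756 + 5
13: 8321 = 13·640 + 1
17: 8321 = 17·489 + 8
19: 8321 = 19·437 + 18
23: 8321 = 23·361 + 18
29: 8321 = 29·286 + 27
31: 8321 = 31·268 + 13
37: 8321 = 37·224 + 33
41: 8321 = 41·202 + 39
43: 8321 = 43·193 + 22
47: 8321 = 47·177 + 2
53: 8321 = 53·157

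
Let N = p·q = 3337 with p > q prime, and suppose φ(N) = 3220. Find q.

φ(n) = (p−1)(q−1) = n − (p+q) + 1, so p + q = 3337 − 3220 + 1 = 118.
p and q are the roots of t² − 118t + 3337 = 0.
Discriminant: 118² − 4·3337 = 13924 − 13348 = 576; √576 = 24.
q = (118 − 24)/2 = 47, p = (118 + 24)/2 = 71.
Check: 47 · 71 = 3337.

47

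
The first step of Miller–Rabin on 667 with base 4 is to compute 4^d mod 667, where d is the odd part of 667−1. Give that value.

179

667 − 1 = 666 = 2^1 · 333, so d = 333.
4^1 ≡ 4 (mod 667)
4^2 ≡ 4^2 = 16 ≡ 16 (mod 667)
4^4 ≡ 16^2 = 256 ≡ 256 (mod 667)
4^8 ≡ 256^2 = 65536 ≡ 170 (mod 667)
4^16 ≡ 170^2 = 28900 ≡ 219 (mod 667)
4^32 ≡ 219^2 = 47961 ≡ 604 (mod 667)
4^64 ≡ 604^2 = 364816 ≡ 634 (mod 667)
4^128 ≡ 634^2 = 401956 ≡ 422 (mod 667)
4^256 ≡ 422^2 = 178084 ≡ 662 (mod 667)
333 = 256 + 64 + 8 + 4 + 1 in binary powers of 2.
So 4^333 ≡ 662 · 634 · 170 · 256 · 4 ≡ 179 (mod 667).
Squaring chain: 179; never reaches −1, so base 4 is a Miller–Rabin witness that 667 is composite.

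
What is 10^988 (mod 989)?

440

10^1 ≡ 10 (mod 989)
10^2 ≡ 10^2 = 100 ≡ 100 (mod 989)
10^4 ≡ 100^2 = 10000 ≡ 110 (mod 989)
10^8 ≡ 110^2 = 12100 ≡ 232 (mod 989)
10^16 ≡ 232^2 = 53824 ≡ 418 (mod 989)
10^32 ≡ 418^2 = 174724 ≡ 660 (mod 989)
10^64 ≡ 660^2 = 435600 ≡ 440 (mod 989)
10^128 ≡ 440^2 = 193600 ≡ 745 (mod 989)
10^256 ≡ 745^2 = 555025 ≡ 196 (mod 989)
10^512 ≡ 196^2 = 38416 ≡ 834 (mod 989)
988 = 512 + 256 + 128 + 64 + 16 + 8 + 4 in binary powers of 2.
So 10^988 ≡ 834 · 196 · 745 · 440 · 418 · 232 · 110 ≡ 440 (mod 989).
Since 440 ≠ 1, base 10 is a Fermat witness: 989 is composite.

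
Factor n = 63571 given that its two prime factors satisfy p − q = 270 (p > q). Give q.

151

Since p = q + 270, we have 63571 = q(q + 270), so q² + 270q − 63571 = 0.
Discriminant: 270² + 4·63571 = 72900 + 254284 = 327184; √327184 = 572.
q = (−270 + 572)/2 = 151, and p = q + 270 = 421.
Check: 151 · 421 = 63571.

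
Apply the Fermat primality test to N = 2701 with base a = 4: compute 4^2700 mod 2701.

1

4^1 ≡ 4 (mod 2701)
4^2 ≡ 4^2 = 16 ≡ 16 (mod 2701)
4^4 ≡ 16^2 = 256 ≡ 256 (mod 2701)
4^8 ≡ 256^2 = 65536 ≡ 712 (mod 2701)
4^16 ≡ 712^2 = 506944 ≡ 1857 (mod 2701)
4^32 ≡ 1857^2 = 3448449 ≡ 1973 (mod 2701)
4^64 ≡ 1973^2 = 3892729 ≡ 588 (mod 2701)
4^128 ≡ 588^2 = 345744 ≡ 16 (mod 2701)
4^256 ≡ 16^2 = 256 ≡ 256 (mod 2701)
4^512 ≡ 256^2 = 65536 ≡ 712 (mod 2701)
4^1024 ≡ 712^2 = 506944 ≡ 1857 (mod 2701)
4^2048 ≡ 1857^2 = 3448449 ≡ 1973 (mod 2701)
2700 = 2048 + 512 + 128 + 8 + 4 in binary powers of 2.
So 4^2700 ≡ 1973 · 712 · 16 · 712 · 256 ≡ 1 (mod 2701).
Since the result is 1, base 4 gives no evidence that 2701 is composite.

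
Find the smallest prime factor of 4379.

29

4379 is odd.
Digit sum 23, not divisible by 3.
Ends in 9: not divisible by 5.
7: 4379 = 7·625 + 4
11: 4379 = 11·398 + 1
13: 4379 = 13·336 + 11
17: 4379 = 17·257 + 10
19: 4379 = 19·230 + 9
23: 4379 = 23·190 + 9
29: 4379 = 29·151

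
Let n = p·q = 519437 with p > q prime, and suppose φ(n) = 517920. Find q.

521

φ(n) = (p−1)(q−1) = n − (p+q) + 1, so p + q = 519437 − 517920 + 1 = 1518.
p and q are the roots of t² − 1518t + 519437 = 0.
Discriminant: 1518² − 4·519437 = 2304324 − 2077748 = 226576; √226576 = 476.
q = (1518 − 476)/2 = 521, p = (1518 + 476)/2 = 997.
Check: 521 · 997 = 519437.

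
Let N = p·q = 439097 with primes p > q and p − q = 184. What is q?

Since p = q + 184, we have 439097 = q(q + 184), so q² + 184q − 439097 = 0.
Discriminant: 184² + 4·439097 = 33856 + 1756388 = 1790244; √1790244 = 1338.
q = (−184 + 1338)/2 = 577, and p = q + 184 = 761.
Check: 577 · 761 = 439097.

577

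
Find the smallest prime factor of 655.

655 is odd.
Digit sum 16, not divisible by 3.
Ends in 5: divisible by 5.

5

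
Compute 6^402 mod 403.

6^1 ≡ 6 (mod 403)
6^2 ≡ 6^2 = 36 ≡ 36 (mod 403)
6^4 ≡ 36^2 = 1296 ≡ 87 (mod 403)
6^8 ≡ 87^2 = 7569 ≡ 315 (mod 403)
6^16 ≡ 315^2 = 99225 ≡ 87 (mod 403)
6^32 ≡ 87^2 = 7569 ≡ 315 (mod 403)
6^64 ≡ 315^2 = 99225 ≡ 87 (mod 403)
6^128 ≡ 87^2 = 7569 ≡ 315 (mod 403)
6^256 ≡ 315^2 = 99225 ≡ 87 (mod 403)
402 = 256 + 128 + 16 + 2 in binary powers of 2.
So 6^402 ≡ 87 · 315 · 87 · 36 ≡ 311 (mod 403).
Since 311 ≠ 1, base 6 is a Fermat witness: 403 is composite.

311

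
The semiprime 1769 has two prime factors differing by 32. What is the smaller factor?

Since p = q + 32, we have 1769 = q(q + 32), so q² + 32q − 1769 = 0.
Discriminant: 32² + 4·1769 = 1024 + 7076 = 8100; √8100 = 90.
q = (−32 + 90)/2 = 29, and p = q + 32 = 61.
Check: 29 · 61 = 1769.

29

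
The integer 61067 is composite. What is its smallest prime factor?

61067 is odd.
Digit sum 20, not divisible by 3.
Ends in 7: not divisible by 5.
7: 61067 = 7·8723 + 6
11: 61067 = 11·5551 + 6
13: 61067 = 13·4697 + 6
17: 61067 = 17·3592 + 3
19: 61067 = 19·3214 + 1
23: 61067 = 23·2655 + 2
29: 61067 = 29·2105 + 22
31: 61067 = 31·1969 + 28
37: 61067 = 37·1650 + 17
41: 61067 = 41·1489 + 18
43: 61067 = 43·1420 + 7
47: 61067 = 47·1299 + 14
53: 61067 = 53·1152 + 11
59: 61067 = 59·1035 + 2
61: 61067 = 61·1001 + 6
67: 61067 = 67·911 + 30
71: 61067 = 71·860 + 7
73: 61067 = 73·836 + 39
79: 61067 = 79·773

79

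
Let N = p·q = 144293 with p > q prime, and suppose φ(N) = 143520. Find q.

313

φ(n) = (p−1)(q−1) = n − (p+q) + 1, so p + q = 144293 − 143520 + 1 = 774.
p and q are the roots of t² − 774t + 144293 = 0.
Discriminant: 774² − 4·144293 = 599076 − 577172 = 21904; √21904 = 148.
q = (774 − 148)/2 = 313, p = (774 + 148)/2 = 461.
Check: 313 · 461 = 144293.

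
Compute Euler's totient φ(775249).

Factor: 775249 = 61 · 71 · 179.
φ(775249) = (61−1) · (71−1) · (179−1) = 60 · 70 · 178 = 747600.

747600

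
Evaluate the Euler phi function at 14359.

Factor: 14359 = 83 · 173.
φ(14359) = (83−1) · (173−1) = 82 · 172 = 14104.

14104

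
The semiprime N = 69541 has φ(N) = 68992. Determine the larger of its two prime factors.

353

φ(n) = (p−1)(q−1) = n − (p+q) + 1, so p + q = 69541 − 68992 + 1 = 550.
p and q are the roots of t² − 550t + 69541 = 0.
Discriminant: 550² − 4·69541 = 302500 − 278164 = 24336; √24336 = 156.
q = (550 − 156)/2 = 197, p = (550 + 156)/2 = 353.
Check: 197 · 353 = 69541.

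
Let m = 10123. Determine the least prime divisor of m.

10123 is odd.
Digit sum 7, not divisible by 3.
Ends in 3: not divisible by 5.
7: 10123 = 7·1446 + 1
11: 10123 = 11·920 + 3
13: 10123 = 13·778 + 9
17: 10123 = 17·595 + 8
19: 10123 = 19·532 + 15
23: 10123 = 23·440 + 3
29: 10123 = 29·349 + 2
31: 10123 = 31·326 + 17
37: 10123 = 37·273 + 22
41: 10123 = 41·246 + 37
43: 10123 = 43·235 + 18
47: 10123 = 47·215 + 18
53: 10123 = 53·191

53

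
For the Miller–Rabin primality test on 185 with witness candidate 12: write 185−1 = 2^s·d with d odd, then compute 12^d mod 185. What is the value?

118

185 − 1 = 184 = 2^3 · 23, so d = 23.
12^1 ≡ 12 (mod 185)
12^2 ≡ 12^2 = 144 ≡ 144 (mod 185)
12^4 ≡ 144^2 = 20736 ≡ 16 (mod 185)
12^8 ≡ 16^2 = 256 ≡ 71 (mod 185)
12^16 ≡ 71^2 = 5041 ≡ 46 (mod 185)
23 = 16 + 4 + 2 + 1 in binary powers of 2.
So 12^23 ≡ 46 · 16 · 144 · 12 ≡ 118 (mod 185).
Squaring chain: 118 → 49 → 181; never reaches −1, so base 12 is a Miller–Rabin witness that 185 is composite.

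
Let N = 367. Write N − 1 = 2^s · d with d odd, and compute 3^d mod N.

366

367 − 1 = 366 = 2^1 · 183, so d = 183.
3^1 ≡ 3 (mod 367)
3^2 ≡ 3^2 = 9 ≡ 9 (mod 367)
3^4 ≡ 9^2 = 81 ≡ 81 (mod 367)
3^8 ≡ 81^2 = 6561 ≡ 322 (mod 367)
3^16 ≡ 322^2 = 103684 ≡ 190 (mod 367)
3^32 ≡ 190^2 = 36100 ≡ 134 (mod 367)
3^64 ≡ 134^2 = 17956 ≡ 340 (mod 367)
3^128 ≡ 340^2 = 115600 ≡ 362 (mod 367)
183 = 128 + 32 + 16 + 4 + 2 + 1 in binary powers of 2.
So 3^183 ≡ 362 · 134 · 190 · 81 · 9 · 3 ≡ 366 (mod 367).
Since 3^d ≡ 366 (mod 367), base 3 does not prove 367 composite.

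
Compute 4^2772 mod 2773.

2446

4^1 ≡ 4 (mod 2773)
4^2 ≡ 4^2 = 16 ≡ 16 (mod 2773)
4^4 ≡ 16^2 = 256 ≡ 256 (mod 2773)
4^8 ≡ 256^2 = 65536 ≡ 1757 (mod 2773)
4^16 ≡ 1757^2 = 3087049 ≡ 700 (mod 2773)
4^32 ≡ 700^2 = 490000 ≡ 1952 (mod 2773)
4^64 ≡ 1952^2 = 3810304 ≡ 202 (mod 2773)
4^128 ≡ 202^2 = 40804 ≡ 1982 (mod 2773)
4^256 ≡ 1982^2 = 3928324 ≡ 1756 (mod 2773)
4^512 ≡ 1756^2 = 3083536 ≡ 2733 (mod 2773)
4^1024 ≡ 2733^2 = 7469289 ≡ 1600 (mod 2773)
4^2048 ≡ 1600^2 = 2560000 ≡ 521 (mod 2773)
2772 = 2048 + 512 + 128 + 64 + 16 + 4 in binary powers of 2.
So 4^2772 ≡ 521 · 2733 · 1982 · 202 · 700 · 256 ≡ 2446 (mod 2773).
Since 2446 ≠ 1, base 4 is a Fermat witness: 2773 is composite.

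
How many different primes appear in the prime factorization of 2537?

2537 = 43 · 59
2537 = 43 · 59, which has 2 distinct prime factors.

2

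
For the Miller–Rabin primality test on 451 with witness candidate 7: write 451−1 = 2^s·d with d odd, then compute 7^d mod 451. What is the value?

208

451 − 1 = 450 = 2^1 · 225, so d = 225.
7^1 ≡ 7 (mod 451)
7^2 ≡ 7^2 = 49 ≡ 49 (mod 451)
7^4 ≡ 49^2 = 2401 ≡ 146 (mod 451)
7^8 ≡ 146^2 = 21316 ≡ 119 (mod 451)
7^16 ≡ 119^2 = 14161 ≡ 180 (mod 451)
7^32 ≡ 180^2 = 32400 ≡ 379 (mod 451)
7^64 ≡ 379^2 = 143641 ≡ 223 (mod 451)
7^128 ≡ 223^2 = 49729 ≡ 119 (mod 451)
225 = 128 + 64 + 32 + 1 in binary powers of 2.
So 7^225 ≡ 119 · 223 · 379 · 7 ≡ 208 (mod 451).
Squaring chain: 208; never reaches −1, so base 7 is a Miller–Rabin witness that 451 is composite.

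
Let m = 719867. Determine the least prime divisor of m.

29

719867 is odd.
Digit sum 38, not divisible by 3.
Ends in 7: not divisible by 5.
7: 719867 = 7·102838 + 1
11: 719867 = 11·65442 + 5
13: 719867 = 13·55374 + 5
17: 719867 = 17·42345 + 2
19: 719867 = 19·37887 + 14
23: 719867 = 23·31298 + 13
29: 719867 = 29·24823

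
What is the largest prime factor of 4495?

4495 = 5 · 899
899 = 29 · 31
31 is prime.
So 4495 = 5 · 29 · 31; the largest prime factor is 31.

31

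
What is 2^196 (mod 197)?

1

2^1 ≡ 2 (mod 197)
2^2 ≡ 2^2 = 4 ≡ 4 (mod 197)
2^4 ≡ 4^2 = 16 ≡ 16 (mod 197)
2^8 ≡ 16^2 = 256 ≡ 59 (mod 197)
2^16 ≡ 59^2 = 3481 ≡ 132 (mod 197)
2^32 ≡ 132^2 = 17424 ≡ 88 (mod 197)
2^64 ≡ 88^2 = 7744 ≡ 61 (mod 197)
2^128 ≡ 61^2 = 3721 ≡ 175 (mod 197)
196 = 128 + 64 + 4 in binary powers of 2.
So 2^196 ≡ 175 · 61 · 16 ≡ 1 (mod 197).
Since the result is 1, base 2 gives no evidence that 197 is composite.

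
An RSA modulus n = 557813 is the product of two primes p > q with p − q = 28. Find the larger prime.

Since p = q + 28, we have 557813 = q(q + 28), so q² + 28q − 557813 = 0.
Discriminant: 28² + 4·557813 = 784 + 2231252 = 2232036; √2232036 = 1494.
q = (−28 + 1494)/2 = 733, and p = q + 28 = 761.
Check: 733 · 761 = 557813.

761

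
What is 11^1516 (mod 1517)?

11^1 ≡ 11 (mod 1517)
11^2 ≡ 11^2 = 121 ≡ 121 (mod 1517)
11^4 ≡ 121^2 = 14641 ≡ 988 (mod 1517)
11^8 ≡ 988^2 = 976144 ≡ 713 (mod 1517)
11^16 ≡ 713^2 = 508369 ≡ 174 (mod 1517)
11^32 ≡ 174^2 = 30276 ≡ 1453 (mod 1517)
11^64 ≡ 1453^2 = 2111209 ≡ 1062 (mod 1517)
11^128 ≡ 1062^2 = 1127844 ≡ 713 (mod 1517)
11^256 ≡ 713^2 = 508369 ≡ 174 (mod 1517)
11^512 ≡ 174^2 = 30276 ≡ 1453 (mod 1517)
11^1024 ≡ 1453^2 = 2111209 ≡ 1062 (mod 1517)
1516 = 1024 + 256 + 128 + 64 + 32 + 8 + 4 in binary powers of 2.
So 11^1516 ≡ 1062 · 174 · 713 · 1062 · 1453 · 713 · 988 ≡ 359 (mod 1517).
Since 359 ≠ 1, base 11 is a Fermat witness: 1517 is composite.

359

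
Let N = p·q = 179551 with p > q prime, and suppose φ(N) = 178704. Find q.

409

φ(n) = (p−1)(q−1) = n − (p+q) + 1, so p + q = 179551 − 178704 + 1 = 848.
p and q are the roots of t² − 848t + 179551 = 0.
Discriminant: 848² − 4·179551 = 719104 − 718204 = 900; √900 = 30.
q = (848 − 30)/2 = 409, p = (848 + 30)/2 = 439.
Check: 409 · 439 = 179551.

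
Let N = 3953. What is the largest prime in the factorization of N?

67

3953 = 59 · 67
67 is prime.
So 3953 = 59 · 67; the largest prime factor is 67.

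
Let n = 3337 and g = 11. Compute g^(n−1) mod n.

11^1 ≡ 11 (mod 3337)
11^2 ≡ 11^2 = 121 ≡ 121 (mod 3337)
11^4 ≡ 121^2 = 14641 ≡ 1293 (mod 3337)
11^8 ≡ 1293^2 = 1671849 ≡ 12 (mod 3337)
11^16 ≡ 12^2 = 144 ≡ 144 (mod 3337)
11^32 ≡ 144^2 = 20736 ≡ 714 (mod 3337)
11^64 ≡ 714^2 = 509796 ≡ 2572 (mod 3337)
11^128 ≡ 2572^2 = 6615184 ≡ 1250 (mod 3337)
11^256 ≡ 1250^2 = 1562500 ≡ 784 (mod 3337)
11^512 ≡ 784^2 = 614656 ≡ 648 (mod 3337)
11^1024 ≡ 648^2 = 419904 ≡ 2779 (mod 3337)
11^2048 ≡ 2779^2 = 7722841 ≡ 1023 (mod 3337)
3336 = 2048 + 1024 + 256 + 8 in binary powers of 2.
So 11^3336 ≡ 1023 · 2779 · 784 · 12 ≡ 1352 (mod 3337).
Since 1352 ≠ 1, base 11 is a Fermat witness: 3337 is composite.

1352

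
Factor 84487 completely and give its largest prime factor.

84487 = 13 · 6499
6499 = 67 · 97
97 is prime.
So 84487 = 13 · 67 · 97; the largest prime factor is 97.

97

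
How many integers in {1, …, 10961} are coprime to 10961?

10752

Factor: 10961 = 97 · 113.
φ(10961) = (97−1) · (113−1) = 96 · 112 = 10752.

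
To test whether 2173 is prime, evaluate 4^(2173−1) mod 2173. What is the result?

4^1 ≡ 4 (mod 2173)
4^2 ≡ 4^2 = 16 ≡ 16 (mod 2173)
4^4 ≡ 16^2 = 256 ≡ 256 (mod 2173)
4^8 ≡ 256^2 = 65536 ≡ 346 (mod 2173)
4^16 ≡ 346^2 = 119716 ≡ 201 (mod 2173)
4^32 ≡ 201^2 = 40401 ≡ 1287 (mod 2173)
4^64 ≡ 1287^2 = 1656369 ≡ 543 (mod 2173)
4^128 ≡ 543^2 = 294849 ≡ 1494 (mod 2173)
4^256 ≡ 1494^2 = 2232036 ≡ 365 (mod 2173)
4^512 ≡ 365^2 = 133225 ≡ 672 (mod 2173)
4^1024 ≡ 672^2 = 451584 ≡ 1773 (mod 2173)
4^2048 ≡ 1773^2 = 3143529 ≡ 1371 (mod 2173)
2172 = 2048 + 64 + 32 + 16 + 8 + 4 in binary powers of 2.
So 4^2172 ≡ 1371 · 543 · 1287 · 201 · 346 · 256 ≡ 1533 (mod 2173).
Since 1533 ≠ 1, base 4 is a Fermat witness: 2173 is composite.

1533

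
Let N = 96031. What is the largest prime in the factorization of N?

89

96031 = 13 · 7387
7387 = 83 · 89
89 is prime.
So 96031 = 13 · 83 · 89; the largest prime factor is 89.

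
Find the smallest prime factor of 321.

3

321 is odd.
Digit sum 6, divisible by 3.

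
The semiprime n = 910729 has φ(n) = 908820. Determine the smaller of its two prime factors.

φ(n) = (p−1)(q−1) = n − (p+q) + 1, so p + q = 910729 − 908820 + 1 = 1910.
p and q are the roots of t² − 1910t + 910729 = 0.
Discriminant: 1910² − 4·910729 = 3648100 − 3642916 = 5184; √5184 = 72.
q = (1910 − 72)/2 = 919, p = (1910 + 72)/2 = 991.
Check: 919 · 991 = 910729.

919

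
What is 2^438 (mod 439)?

1

2^1 ≡ 2 (mod 439)
2^2 ≡ 2^2 = 4 ≡ 4 (mod 439)
2^4 ≡ 4^2 = 16 ≡ 16 (mod 439)
2^8 ≡ 16^2 = 256 ≡ 256 (mod 439)
2^16 ≡ 256^2 = 65536 ≡ 125 (mod 439)
2^32 ≡ 125^2 = 15625 ≡ 260 (mod 439)
2^64 ≡ 260^2 = 67600 ≡ 433 (mod 439)
2^128 ≡ 433^2 = 187489 ≡ 36 (mod 439)
2^256 ≡ 36^2 = 1296 ≡ 418 (mod 439)
438 = 256 + 128 + 32 + 16 + 4 + 2 in binary powers of 2.
So 2^438 ≡ 418 · 36 · 260 · 125 · 16 · 4 ≡ 1 (mod 439).
Since the result is 1, base 2 gives no evidence that 439 is composite.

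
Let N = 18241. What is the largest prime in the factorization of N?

18241 = 17 · 1073
1073 = 29 · 37
37 is prime.
So 18241 = 17 · 29 · 37; the largest prime factor is 37.

37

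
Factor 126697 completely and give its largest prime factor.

67

126697 = 31 · 4087
4087 = 61 · 67
67 is prime.
So 126697 = 31 · 61 · 67; the largest prime factor is 67.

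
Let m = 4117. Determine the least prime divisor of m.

4117 is odd.
Digit sum 13, not divisible by 3.
Ends in 7: not divisible by 5.
7: 4117 = 7·588 + 1
11: 4117 = 11·374 + 3
13: 4117 = 13·316 + 9
17: 4117 = 17·242 + 3
19: 4117 = 19·216 + 13
23: 4117 = 23·179

23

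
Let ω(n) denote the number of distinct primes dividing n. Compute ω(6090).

5

6090 = 2 · 3045
3045 = 3 · 1015
1015 = 5 · 203
203 = 7 · 29
6090 = 2 · 3 · 5 · 7 · 29, which has 5 distinct prime factors.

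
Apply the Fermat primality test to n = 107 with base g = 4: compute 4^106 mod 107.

4^1 ≡ 4 (mod 107)
4^2 ≡ 4^2 = 16 ≡ 16 (mod 107)
4^4 ≡ 16^2 = 256 ≡ 42 (mod 107)
4^8 ≡ 42^2 = 1764 ≡ 52 (mod 107)
4^16 ≡ 52^2 = 2704 ≡ 29 (mod 107)
4^32 ≡ 29^2 = 841 ≡ 92 (mod 107)
4^64 ≡ 92^2 = 8464 ≡ 11 (mod 107)
106 = 64 + 32 + 8 + 2 in binary powers of 2.
So 4^106 ≡ 11 · 92 · 52 · 16 ≡ 1 (mod 107).
Since the result is 1, base 4 gives no evidence that 107 is composite.

1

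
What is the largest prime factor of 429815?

429815 = 5 · 85963
85963 = 31 · 2773
2773 = 47 · 59
59 is prime.
So 429815 = 5 · 31 · 47 · 59; the largest prime factor is 59.

59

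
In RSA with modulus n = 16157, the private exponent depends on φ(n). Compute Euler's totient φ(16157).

Factor: 16157 = 107 · 151.
φ(16157) = (107−1) · (151−1) = 106 · 150 = 15900.

15900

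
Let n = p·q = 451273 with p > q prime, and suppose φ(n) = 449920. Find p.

761

φ(n) = (p−1)(q−1) = n − (p+q) + 1, so p + q = 451273 − 449920 + 1 = 1354.
p and q are the roots of t² − 1354t + 451273 = 0.
Discriminant: 1354² − 4·451273 = 1833316 − 1805092 = 28224; √28224 = 168.
q = (1354 − 168)/2 = 593, p = (1354 + 168)/2 = 761.
Check: 593 · 761 = 451273.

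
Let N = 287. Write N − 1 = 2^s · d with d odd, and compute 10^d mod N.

287 − 1 = 286 = 2^1 · 143, so d = 143.
10^1 ≡ 10 (mod 287)
10^2 ≡ 10^2 = 100 ≡ 100 (mod 287)
10^4 ≡ 100^2 = 10000 ≡ 242 (mod 287)
10^8 ≡ 242^2 = 58564 ≡ 16 (mod 287)
10^16 ≡ 16^2 = 256 ≡ 256 (mod 287)
10^32 ≡ 256^2 = 65536 ≡ 100 (mod 287)
10^64 ≡ 100^2 = 10000 ≡ 242 (mod 287)
10^128 ≡ 242^2 = 58564 ≡ 16 (mod 287)
143 = 128 + 8 + 4 + 2 + 1 in binary powers of 2.
So 10^143 ≡ 16 · 16 · 242 · 100 · 10 ≡ 180 (mod 287).
Squaring chain: 180; never reaches −1, so base 10 is a Miller–Rabin witness that 287 is composite.

180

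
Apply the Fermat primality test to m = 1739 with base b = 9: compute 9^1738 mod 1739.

9^1 ≡ 9 (mod 1739)
9^2 ≡ 9^2 = 81 ≡ 81 (mod 1739)
9^4 ≡ 81^2 = 6561 ≡ 1344 (mod 1739)
9^8 ≡ 1344^2 = 1806336 ≡ 1254 (mod 1739)
9^16 ≡ 1254^2 = 1572516 ≡ 460 (mod 1739)
9^32 ≡ 460^2 = 211600 ≡ 1181 (mod 1739)
9^64 ≡ 1181^2 = 1394761 ≡ 83 (mod 1739)
9^128 ≡ 83^2 = 6889 ≡ 1672 (mod 1739)
9^256 ≡ 1672^2 = 2795584 ≡ 1011 (mod 1739)
9^512 ≡ 1011^2 = 1022121 ≡ 1328 (mod 1739)
9^1024 ≡ 1328^2 = 1763584 ≡ 238 (mod 1739)
1738 = 1024 + 512 + 128 + 64 + 8 + 2 in binary powers of 2.
So 9^1738 ≡ 238 · 1328 · 1672 · 83 · 1254 · 81 ≡ 638 (mod 1739).
Since 638 ≠ 1, base 9 is a Fermat witness: 1739 is composite.

638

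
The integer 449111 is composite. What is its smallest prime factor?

449111 is odd.
Digit sum 20, not divisible by 3.
Ends in 1: not divisible by 5.
7: 449111 = 7·64158 + 5
11: 449111 = 11·40828 + 3
13: 449111 = 13·34547

13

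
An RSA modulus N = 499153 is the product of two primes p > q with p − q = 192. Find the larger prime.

809

Since p = q + 192, we have 499153 = q(q + 192), so q² + 192q − 499153 = 0.
Discriminant: 192² + 4·499153 = 36864 + 1996612 = 2033476; √2033476 = 1426.
q = (−192 + 1426)/2 = 617, and p = q + 192 = 809.
Check: 617 · 809 = 499153.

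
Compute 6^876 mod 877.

6^1 ≡ 6 (mod 877)
6^2 ≡ 6^2 = 36 ≡ 36 (mod 877)
6^4 ≡ 36^2 = 1296 ≡ 419 (mod 877)
6^8 ≡ 419^2 = 175561 ≡ 161 (mod 877)
6^16 ≡ 161^2 = 25921 ≡ 488 (mod 877)
6^32 ≡ 488^2 = 238144 ≡ 477 (mod 877)
6^64 ≡ 477^2 = 227529 ≡ 386 (mod 877)
6^128 ≡ 386^2 = 148996 ≡ 783 (mod 877)
6^256 ≡ 783^2 = 613089 ≡ 66 (mod 877)
6^512 ≡ 66^2 = 4356 ≡ 848 (mod 877)
876 = 512 + 256 + 64 + 32 + 8 + 4 in binary powers of 2.
So 6^876 ≡ 848 · 66 · 386 · 477 · 161 · 419 ≡ 1 (mod 877).
Since the result is 1, base 6 gives no evidence that 877 is composite.

1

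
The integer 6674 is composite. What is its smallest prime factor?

2

6674 is even: 2 divides it.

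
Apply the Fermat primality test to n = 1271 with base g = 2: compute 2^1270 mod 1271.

1024

2^1 ≡ 2 (mod 1271)
2^2 ≡ 2^2 = 4 ≡ 4 (mod 1271)
2^4 ≡ 4^2 = 16 ≡ 16 (mod 1271)
2^8 ≡ 16^2 = 256 ≡ 256 (mod 1271)
2^16 ≡ 256^2 = 65536 ≡ 715 (mod 1271)
2^32 ≡ 715^2 = 511225 ≡ 283 (mod 1271)
2^64 ≡ 283^2 = 80089 ≡ 16 (mod 1271)
2^128 ≡ 16^2 = 256 ≡ 256 (mod 1271)
2^256 ≡ 256^2 = 65536 ≡ 715 (mod 1271)
2^512 ≡ 715^2 = 511225 ≡ 283 (mod 1271)
2^1024 ≡ 283^2 = 80089 ≡ 16 (mod 1271)
1270 = 1024 + 128 + 64 + 32 + 16 + 4 + 2 in binary powers of 2.
So 2^1270 ≡ 16 · 256 · 16 · 283 · 715 · 16 · 4 ≡ 1024 (mod 1271).
Since 1024 ≠ 1, base 2 is a Fermat witness: 1271 is composite.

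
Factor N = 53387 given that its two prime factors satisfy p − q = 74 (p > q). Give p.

Since p = q + 74, we have 53387 = q(q + 74), so q² + 74q − 53387 = 0.
Discriminant: 74² + 4·53387 = 5476 + 213548 = 219024; √219024 = 468.
q = (−74 + 468)/2 = 197, and p = q + 74 = 271.
Check: 197 · 271 = 53387.

271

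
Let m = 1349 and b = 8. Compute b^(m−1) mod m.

8^1 ≡ 8 (mod 1349)
8^2 ≡ 8^2 = 64 ≡ 64 (mod 1349)
8^4 ≡ 64^2 = 4096 ≡ 49 (mod 1349)
8^8 ≡ 49^2 = 2401 ≡ 1052 (mod 1349)
8^16 ≡ 1052^2 = 1106704 ≡ 524 (mod 1349)
8^32 ≡ 524^2 = 274576 ≡ 729 (mod 1349)
8^64 ≡ 729^2 = 531441 ≡ 1284 (mod 1349)
8^128 ≡ 1284^2 = 1648656 ≡ 178 (mod 1349)
8^256 ≡ 178^2 = 31684 ≡ 657 (mod 1349)
8^512 ≡ 657^2 = 431649 ≡ 1318 (mod 1349)
8^1024 ≡ 1318^2 = 1737124 ≡ 961 (mod 1349)
1348 = 1024 + 256 + 64 + 4 in binary powers of 2.
So 8^1348 ≡ 961 · 657 · 1284 · 49 ≡ 1018 (mod 1349).
Since 1018 ≠ 1, base 8 is a Fermat witness: 1349 is composite.

1018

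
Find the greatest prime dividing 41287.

41287 = 19 · 2173
2173 = 41 · 53
53 is prime.
So 41287 = 19 · 41 · 53; the largest prime factor is 53.

53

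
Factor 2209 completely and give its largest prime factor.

47

2209 = 47 · 47
47 = 47 · 1
So 2209 = 47^2; the largest prime factor is 47.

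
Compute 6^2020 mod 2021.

6^1 ≡ 6 (mod 2021)
6^2 ≡ 6^2 = 36 ≡ 36 (mod 2021)
6^4 ≡ 36^2 = 1296 ≡ 1296 (mod 2021)
6^8 ≡ 1296^2 = 1679616 ≡ 165 (mod 2021)
6^16 ≡ 165^2 = 27225 ≡ 952 (mod 2021)
6^32 ≡ 952^2 = 906304 ≡ 896 (mod 2021)
6^64 ≡ 896^2 = 802816 ≡ 479 (mod 2021)
6^128 ≡ 479^2 = 229441 ≡ 1068 (mod 2021)
6^256 ≡ 1068^2 = 1140624 ≡ 780 (mod 2021)
6^512 ≡ 780^2 = 608400 ≡ 79 (mod 2021)
6^1024 ≡ 79^2 = 6241 ≡ 178 (mod 2021)
2020 = 1024 + 512 + 256 + 128 + 64 + 32 + 4 in binary powers of 2.
So 6^2020 ≡ 178 · 79 · 780 · 1068 · 479 · 896 · 1296 ≡ 1511 (mod 2021).
Since 1511 ≠ 1, base 6 is a Fermat witness: 2021 is composite.

1511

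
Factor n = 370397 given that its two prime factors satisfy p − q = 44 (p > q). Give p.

Since p = q + 44, we have 370397 = q(q + 44), so q² + 44q − 370397 = 0.
Discriminant: 44² + 4·370397 = 1936 + 1481588 = 1483524; √1483524 = 1218.
q = (−44 + 1218)/2 = 587, and p = q + 44 = 631.
Check: 587 · 631 = 370397.

631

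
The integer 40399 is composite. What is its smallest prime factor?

71

40399 is odd.
Digit sum 25, not divisible by 3.
Ends in 9: not divisible by 5.
7: 40399 = 7·5771 + 2
11: 40399 = 11·3672 + 7
13: 40399 = 13·3107 + 8
17: 40399 = 17·2376 + 7
19: 40399 = 19·2126 + 5
23: 40399 = 23·1756 + 11
29: 40399 = 29·1393 + 2
31: 40399 = 31·1303 + 6
37: 40399 = 37·1091 + 32
41: 40399 = 41·985 + 14
43: 40399 = 43·939 + 22
47: 40399 = 47·859 + 26
53: 40399 = 53·762 + 13
59: 40399 = 59·684 + 43
61: 40399 = 61·662 + 17
67: 40399 = 67·602 + 65
71: 40399 = 71·569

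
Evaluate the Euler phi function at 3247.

Factor: 3247 = 17 · 191.
φ(3247) = (17−1) · (191−1) = 16 · 190 = 3040.

3040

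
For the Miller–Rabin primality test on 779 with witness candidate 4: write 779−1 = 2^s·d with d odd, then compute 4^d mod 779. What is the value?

605

779 − 1 = 778 = 2^1 · 389, so d = 389.
4^1 ≡ 4 (mod 779)
4^2 ≡ 4^2 = 16 ≡ 16 (mod 779)
4^4 ≡ 16^2 = 256 ≡ 256 (mod 779)
4^8 ≡ 256^2 = 65536 ≡ 100 (mod 779)
4^16 ≡ 100^2 = 10000 ≡ 652 (mod 779)
4^32 ≡ 652^2 = 425104 ≡ 549 (mod 779)
4^64 ≡ 549^2 = 301401 ≡ 707 (mod 779)
4^128 ≡ 707^2 = 499849 ≡ 510 (mod 779)
4^256 ≡ 510^2 = 260100 ≡ 693 (mod 779)
389 = 256 + 128 + 4 + 1 in binary powers of 2.
So 4^389 ≡ 693 · 510 · 256 · 4 ≡ 605 (mod 779).
Squaring chain: 605; never reaches −1, so base 4 is a Miller–Rabin witness that 779 is composite.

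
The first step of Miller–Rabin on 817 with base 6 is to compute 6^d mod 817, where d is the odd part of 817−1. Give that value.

817 − 1 = 816 = 2^4 · 51, so d = 51.
6^1 ≡ 6 (mod 817)
6^2 ≡ 6^2 = 36 ≡ 36 (mod 817)
6^4 ≡ 36^2 = 1296 ≡ 479 (mod 817)
6^8 ≡ 479^2 = 229441 ≡ 681 (mod 817)
6^16 ≡ 681^2 = 463761 ≡ 522 (mod 817)
6^32 ≡ 522^2 = 272484 ≡ 423 (mod 817)
51 = 32 + 16 + 2 + 1 in binary powers of 2.
So 6^51 ≡ 423 · 522 · 36 · 6 ≡ 87 (mod 817).
Squaring chain: 87 → 216 → 87 → 216; never reaches −1, so base 6 is a Miller–Rabin witness that 817 is composite.

87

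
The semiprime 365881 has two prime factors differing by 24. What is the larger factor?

617

Since p = q + 24, we have 365881 = q(q + 24), so q² + 24q − 365881 = 0.
Discriminant: 24² + 4·365881 = 576 + 1463524 = 1464100; √1464100 = 1210.
q = (−24 + 1210)/2 = 593, and p = q + 24 = 617.
Check: 593 · 617 = 365881.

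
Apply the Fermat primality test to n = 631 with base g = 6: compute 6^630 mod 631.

1

6^1 ≡ 6 (mod 631)
6^2 ≡ 6^2 = 36 ≡ 36 (mod 631)
6^4 ≡ 36^2 = 1296 ≡ 34 (mod 631)
6^8 ≡ 34^2 = 1156 ≡ 525 (mod 631)
6^16 ≡ 525^2 = 275625 ≡ 509 (mod 631)
6^32 ≡ 509^2 = 259081 ≡ 371 (mod 631)
6^64 ≡ 371^2 = 137641 ≡ 83 (mod 631)
6^128 ≡ 83^2 = 6889 ≡ 579 (mod 631)
6^256 ≡ 579^2 = 335241 ≡ 180 (mod 631)
6^512 ≡ 180^2 = 32400 ≡ 219 (mod 631)
630 = 512 + 64 + 32 + 16 + 4 + 2 in binary powers of 2.
So 6^630 ≡ 219 · 83 · 371 · 509 · 34 · 36 ≡ 1 (mod 631).
Since the result is 1, base 6 gives no evidence that 631 is composite.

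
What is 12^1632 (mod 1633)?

12^1 ≡ 12 (mod 1633)
12^2 ≡ 12^2 = 144 ≡ 144 (mod 1633)
12^4 ≡ 144^2 = 20736 ≡ 1140 (mod 1633)
12^8 ≡ 1140^2 = 1299600 ≡ 1365 (mod 1633)
12^16 ≡ 1365^2 = 1863225 ≡ 1605 (mod 1633)
12^32 ≡ 1605^2 = 2576025 ≡ 784 (mod 1633)
12^64 ≡ 784^2 = 614656 ≡ 648 (mod 1633)
12^128 ≡ 648^2 = 419904 ≡ 223 (mod 1633)
12^256 ≡ 223^2 = 49729 ≡ 739 (mod 1633)
12^512 ≡ 739^2 = 546121 ≡ 699 (mod 1633)
12^1024 ≡ 699^2 = 488601 ≡ 334 (mod 1633)
1632 = 1024 + 512 + 64 + 32 in binary powers of 2.
So 12^1632 ≡ 334 · 699 · 648 · 784 ≡ 841 (mod 1633).
Since 841 ≠ 1, base 12 is a Fermat witness: 1633 is composite.

841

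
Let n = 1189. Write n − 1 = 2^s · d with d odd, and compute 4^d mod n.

1050

1189 − 1 = 1188 = 2^2 · 297, so d = 297.
4^1 ≡ 4 (mod 1189)
4^2 ≡ 4^2 = 16 ≡ 16 (mod 1189)
4^4 ≡ 16^2 = 256 ≡ 256 (mod 1189)
4^8 ≡ 256^2 = 65536 ≡ 141 (mod 1189)
4^16 ≡ 141^2 = 19881 ≡ 857 (mod 1189)
4^32 ≡ 857^2 = 734449 ≡ 836 (mod 1189)
4^64 ≡ 836^2 = 698896 ≡ 953 (mod 1189)
4^128 ≡ 953^2 = 908209 ≡ 1002 (mod 1189)
4^256 ≡ 1002^2 = 1004004 ≡ 488 (mod 1189)
297 = 256 + 32 + 8 + 1 in binary powers of 2.
So 4^297 ≡ 488 · 836 · 141 · 4 ≡ 1050 (mod 1189).
Squaring chain: 1050 → 297; never reaches −1, so base 4 is a Miller–Rabin witness that 1189 is composite.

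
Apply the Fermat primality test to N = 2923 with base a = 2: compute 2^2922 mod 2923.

2^1 ≡ 2 (mod 2923)
2^2 ≡ 2^2 = 4 ≡ 4 (mod 2923)
2^4 ≡ 4^2 = 16 ≡ 16 (mod 2923)
2^8 ≡ 16^2 = 256 ≡ 256 (mod 2923)
2^16 ≡ 256^2 = 65536 ≡ 1230 (mod 2923)
2^32 ≡ 1230^2 = 1512900 ≡ 1709 (mod 2923)
2^64 ≡ 1709^2 = 2920681 ≡ 604 (mod 2923)
2^128 ≡ 604^2 = 364816 ≡ 2364 (mod 2923)
2^256 ≡ 2364^2 = 5588496 ≡ 2643 (mod 2923)
2^512 ≡ 2643^2 = 6985449 ≡ 2402 (mod 2923)
2^1024 ≡ 2402^2 = 5769604 ≡ 2525 (mod 2923)
2^2048 ≡ 2525^2 = 6375625 ≡ 562 (mod 2923)
2922 = 2048 + 512 + 256 + 64 + 32 + 8 + 2 in binary powers of 2.
So 2^2922 ≡ 562 · 2402 · 2643 · 604 · 1709 · 256 · 4 ≡ 2617 (mod 2923).
Since 2617 ≠ 1, base 2 is a Fermat witness: 2923 is composite.

2617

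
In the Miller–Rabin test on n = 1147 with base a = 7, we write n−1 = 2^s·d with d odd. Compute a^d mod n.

1147 − 1 = 1146 = 2^1 · 573, so d = 573.
7^1 ≡ 7 (mod 1147)
7^2 ≡ 7^2 = 49 ≡ 49 (mod 1147)
7^4 ≡ 49^2 = 2401 ≡ 107 (mod 1147)
7^8 ≡ 107^2 = 11449 ≡ 1126 (mod 1147)
7^16 ≡ 1126^2 = 1267876 ≡ 441 (mod 1147)
7^32 ≡ 441^2 = 194481 ≡ 638 (mod 1147)
7^64 ≡ 638^2 = 407044 ≡ 1006 (mod 1147)
7^128 ≡ 1006^2 = 1012036 ≡ 382 (mod 1147)
7^256 ≡ 382^2 = 145924 ≡ 255 (mod 1147)
7^512 ≡ 255^2 = 65025 ≡ 793 (mod 1147)
573 = 512 + 32 + 16 + 8 + 4 + 1 in binary powers of 2.
So 7^573 ≡ 793 · 638 · 441 · 1126 · 107 · 7 ≡ 1025 (mod 1147).
Squaring chain: 1025; never reaches −1, so base 7 is a Miller–Rabin witness that 1147 is composite.

1025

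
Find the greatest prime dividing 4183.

4183 = 47 · 89
89 is prime.
So 4183 = 47 · 89; the largest prime factor is 89.

89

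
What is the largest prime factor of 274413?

97

274413 = 3 · 91471
91471 = 23 · 3977
3977 = 41 · 97
97 is prime.
So 274413 = 3 · 23 · 41 · 97; the largest prime factor is 97.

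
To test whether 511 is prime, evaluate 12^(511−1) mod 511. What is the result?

211

12^1 ≡ 12 (mod 511)
12^2 ≡ 12^2 = 144 ≡ 144 (mod 511)
12^4 ≡ 144^2 = 20736 ≡ 296 (mod 511)
12^8 ≡ 296^2 = 87616 ≡ 235 (mod 511)
12^16 ≡ 235^2 = 55225 ≡ 37 (mod 511)
12^32 ≡ 37^2 = 1369 ≡ 347 (mod 511)
12^64 ≡ 347^2 = 120409 ≡ 324 (mod 511)
12^128 ≡ 324^2 = 104976 ≡ 221 (mod 511)
12^256 ≡ 221^2 = 48841 ≡ 296 (mod 511)
510 = 256 + 128 + 64 + 32 + 16 + 8 + 4 + 2 in binary powers of 2.
So 12^510 ≡ 296 · 221 · 324 · 347 · 37 · 235 · 296 · 144 ≡ 211 (mod 511).
Since 211 ≠ 1, base 12 is a Fermat witness: 511 is composite.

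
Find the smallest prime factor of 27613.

27613 is odd.
Digit sum 19, not divisible by 3.
Ends in 3: not divisible by 5.
7: 27613 = 7·3944 + 5
11: 27613 = 11·2510 + 3
13: 27613 = 13·2124 + 1
17: 27613 = 17·1624 + 5
19: 27613 = 19·1453 + 6
23: 27613 = 23·1200 + 13
29: 27613 = 29·952 + 5
31: 27613 = 31·890 + 23
37: 27613 = 37·746 + 11
41: 27613 = 41·673 + 20
43: 27613 = 43·642 + 7
47: 27613 = 47·587 + 24
53: 27613 = 53·521

53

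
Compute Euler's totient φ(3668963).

3594888

Factor: 3668963 = 103 · 179 · 199.
φ(3668963) = (103−1) · (179−1) · (199−1) = 102 · 178 · 198 = 3594888.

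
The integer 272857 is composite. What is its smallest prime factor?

13

272857 is odd.
Digit sum 31, not divisible by 3.
Ends in 7: not divisible by 5.
7: 272857 = 7·38979 + 4
11: 272857 = 11·24805 + 2
13: 272857 = 13·20989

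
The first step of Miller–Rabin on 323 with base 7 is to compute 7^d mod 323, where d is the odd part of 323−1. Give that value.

323 − 1 = 322 = 2^1 · 161, so d = 161.
7^1 ≡ 7 (mod 323)
7^2 ≡ 7^2 = 49 ≡ 49 (mod 323)
7^4 ≡ 49^2 = 2401 ≡ 140 (mod 323)
7^8 ≡ 140^2 = 19600 ≡ 220 (mod 323)
7^16 ≡ 220^2 = 48400 ≡ 273 (mod 323)
7^32 ≡ 273^2 = 74529 ≡ 239 (mod 323)
7^64 ≡ 239^2 = 57121 ≡ 273 (mod 323)
7^128 ≡ 273^2 = 74529 ≡ 239 (mod 323)
161 = 128 + 32 + 1 in binary powers of 2.
So 7^161 ≡ 239 · 239 · 7 ≡ 296 (mod 323).
Squaring chain: 296; never reaches −1, so base 7 is a Miller–Rabin witness that 323 is composite.

296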